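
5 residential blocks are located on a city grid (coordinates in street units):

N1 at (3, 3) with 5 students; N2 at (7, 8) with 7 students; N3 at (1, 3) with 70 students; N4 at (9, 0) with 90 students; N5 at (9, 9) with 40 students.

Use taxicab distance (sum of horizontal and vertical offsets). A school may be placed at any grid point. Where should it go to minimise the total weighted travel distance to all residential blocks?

Manhattan distance separates: Σwᵢ(|x−xᵢ|+|y−yᵢ|) = Σwᵢ|x−xᵢ| + Σwᵢ|y−yᵢ|, so x and y are optimised independently as 1-D weighted medians.
Total weight W = 212; half = 106.
x-coordinate, sorted with cumulative weight:
  x=1 (N3, w=70) cum 70
  x=3 (N1, w=5) cum 75
  x=7 (N2, w=7) cum 82
  x=9 (N4, w=90) cum 172  ← median
  x=9 (N5, w=40) cum 212
⇒ x* = 9
y-coordinate, sorted with cumulative weight:
  y=0 (N4, w=90) cum 90
  y=3 (N1, w=5) cum 95
  y=3 (N3, w=70) cum 165  ← median
  y=8 (N2, w=7) cum 172
  y=9 (N5, w=40) cum 212
⇒ y* = 3

(9, 3)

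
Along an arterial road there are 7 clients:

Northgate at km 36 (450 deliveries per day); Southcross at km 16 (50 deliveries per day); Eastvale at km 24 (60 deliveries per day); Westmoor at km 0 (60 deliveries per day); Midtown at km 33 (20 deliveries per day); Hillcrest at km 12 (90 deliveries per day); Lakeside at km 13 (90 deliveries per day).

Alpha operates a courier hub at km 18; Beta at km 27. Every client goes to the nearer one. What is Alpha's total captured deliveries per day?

The indifferent point is the midpoint (18+27)/2 = 22.5; clients left of it (closer to Alpha at 18) go to Alpha, those right go to Beta.
  Westmoor at 0 (w=60) → Alpha
  Hillcrest at 12 (w=90) → Alpha
  Lakeside at 13 (w=90) → Alpha
  Southcross at 16 (w=50) → Alpha
  Eastvale at 24 (w=60) → Beta
  Midtown at 33 (w=20) → Beta
  Northgate at 36 (w=450) → Beta
Alpha captures 290; Beta captures 530.

290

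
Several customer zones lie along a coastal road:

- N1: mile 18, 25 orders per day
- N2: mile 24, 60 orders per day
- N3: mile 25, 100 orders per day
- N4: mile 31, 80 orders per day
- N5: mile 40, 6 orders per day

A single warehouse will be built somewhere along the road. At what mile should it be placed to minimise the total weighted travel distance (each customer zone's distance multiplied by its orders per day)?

x = 25

For a sum of weighted absolute distances on a line, the optimum is the weighted median (not the mean). Total weight W = 271; half-weight = 135.5.
Sort by position and accumulate weight:
  mile 18 (N1, w=25) → cum 25
  mile 24 (N2, w=60) → cum 85
  mile 25 (N3, w=100) → cum 185  ≥ 135.5 → median here
  mile 31 (N4, w=80) → cum 265
  mile 40 (N5, w=6) → cum 271
Optimal location: mile 25.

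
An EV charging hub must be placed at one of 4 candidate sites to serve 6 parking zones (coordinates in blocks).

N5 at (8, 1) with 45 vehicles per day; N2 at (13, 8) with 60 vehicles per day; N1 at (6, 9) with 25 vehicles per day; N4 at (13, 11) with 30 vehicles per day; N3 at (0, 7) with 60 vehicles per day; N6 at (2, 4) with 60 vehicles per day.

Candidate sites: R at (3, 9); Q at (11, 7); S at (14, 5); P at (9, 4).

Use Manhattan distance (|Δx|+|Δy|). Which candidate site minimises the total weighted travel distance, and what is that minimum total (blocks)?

Total weighted distance at each candidate:
  R (3, 9): total = 2340
  Q (11, 7): total = 2320
  S (14, 5): total = 2940
  P (9, 4): total = 2330
Minimum is at Q with total 2320 blocks.

Q, total 2320 blocks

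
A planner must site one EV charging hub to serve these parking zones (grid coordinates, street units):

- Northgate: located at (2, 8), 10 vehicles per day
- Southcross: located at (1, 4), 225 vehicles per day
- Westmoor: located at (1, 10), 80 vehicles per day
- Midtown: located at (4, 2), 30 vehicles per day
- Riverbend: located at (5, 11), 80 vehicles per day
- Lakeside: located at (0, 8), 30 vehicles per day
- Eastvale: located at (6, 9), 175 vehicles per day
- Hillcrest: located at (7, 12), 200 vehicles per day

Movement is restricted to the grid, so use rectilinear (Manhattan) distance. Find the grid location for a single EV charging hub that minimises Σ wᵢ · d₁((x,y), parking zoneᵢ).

(5, 9)

Manhattan distance separates: Σwᵢ(|x−xᵢ|+|y−yᵢ|) = Σwᵢ|x−xᵢ| + Σwᵢ|y−yᵢ|, so x and y are optimised independently as 1-D weighted medians.
Total weight W = 830; half = 415.
x-coordinate, sorted with cumulative weight:
  x=0 (Lakeside, w=30) cum 30
  x=1 (Southcross, w=225) cum 255
  x=1 (Westmoor, w=80) cum 335
  x=2 (Northgate, w=10) cum 345
  x=4 (Midtown, w=30) cum 375
  x=5 (Riverbend, w=80) cum 455  ← median
  x=6 (Eastvale, w=175) cum 630
  x=7 (Hillcrest, w=200) cum 830
⇒ x* = 5
y-coordinate, sorted with cumulative weight:
  y=2 (Midtown, w=30) cum 30
  y=4 (Southcross, w=225) cum 255
  y=8 (Northgate, w=10) cum 265
  y=8 (Lakeside, w=30) cum 295
  y=9 (Eastvale, w=175) cum 470  ← median
  y=10 (Westmoor, w=80) cum 550
  y=11 (Riverbend, w=80) cum 630
  y=12 (Hillcrest, w=200) cum 830
⇒ y* = 9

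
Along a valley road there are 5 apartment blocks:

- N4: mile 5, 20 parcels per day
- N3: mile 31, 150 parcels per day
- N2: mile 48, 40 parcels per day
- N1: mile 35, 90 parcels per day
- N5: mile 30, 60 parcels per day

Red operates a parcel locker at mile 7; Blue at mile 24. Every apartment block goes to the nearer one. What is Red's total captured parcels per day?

20

The indifferent point is the midpoint (7+24)/2 = 15.5; apartment blocks left of it (closer to Red at 7) go to Red, those right go to Blue.
  N4 at 5 (w=20) → Red
  N5 at 30 (w=60) → Blue
  N3 at 31 (w=150) → Blue
  N1 at 35 (w=90) → Blue
  N2 at 48 (w=40) → Blue
Red captures 20; Blue captures 340.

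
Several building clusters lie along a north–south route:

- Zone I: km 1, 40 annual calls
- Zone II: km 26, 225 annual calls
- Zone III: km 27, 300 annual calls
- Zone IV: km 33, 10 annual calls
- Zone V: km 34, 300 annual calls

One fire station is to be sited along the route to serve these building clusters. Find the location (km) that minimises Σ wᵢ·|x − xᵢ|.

For a sum of weighted absolute distances on a line, the optimum is the weighted median (not the mean). Total weight W = 875; half-weight = 437.5.
Sort by position and accumulate weight:
  km 1 (Zone I, w=40) → cum 40
  km 26 (Zone II, w=225) → cum 265
  km 27 (Zone III, w=300) → cum 565  ≥ 437.5 → median here
  km 33 (Zone IV, w=10) → cum 575
  km 34 (Zone V, w=300) → cum 875
Optimal location: km 27.

x = 27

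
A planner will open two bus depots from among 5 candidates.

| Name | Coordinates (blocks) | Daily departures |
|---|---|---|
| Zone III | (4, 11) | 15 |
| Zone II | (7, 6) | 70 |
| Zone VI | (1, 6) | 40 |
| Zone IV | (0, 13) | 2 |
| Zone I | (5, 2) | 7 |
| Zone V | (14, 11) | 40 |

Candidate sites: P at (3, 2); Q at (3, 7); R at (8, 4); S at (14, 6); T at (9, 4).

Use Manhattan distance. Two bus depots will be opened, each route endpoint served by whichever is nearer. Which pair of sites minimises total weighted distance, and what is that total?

{Q, S}, total 812

Evaluate every pair (each demand assigned to the nearer of the two):
  {Q, S}: total = 812
  {Q, R}: total = 978
  {R, S}: total = 1004
  {Q, T}: total = 1015
  {P, S}: total = 1122
  {S, T}: total = 1138
  {P, R}: total = 1162
  {P, Q}: total = 1177
  {P, T}: total = 1192
  {R, T}: total = 1284
Best pair: {Q, S} with total 812.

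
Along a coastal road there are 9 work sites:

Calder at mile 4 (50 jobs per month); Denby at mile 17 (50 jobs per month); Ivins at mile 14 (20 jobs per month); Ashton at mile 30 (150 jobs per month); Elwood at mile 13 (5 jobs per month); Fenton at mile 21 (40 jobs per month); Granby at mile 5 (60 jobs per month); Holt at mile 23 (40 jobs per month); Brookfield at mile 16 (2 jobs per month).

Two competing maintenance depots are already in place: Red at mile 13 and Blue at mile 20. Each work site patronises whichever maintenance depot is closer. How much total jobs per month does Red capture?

The indifferent point is the midpoint (13+20)/2 = 16.5; work sites left of it (closer to Red at 13) go to Red, those right go to Blue.
  Calder at 4 (w=50) → Red
  Granby at 5 (w=60) → Red
  Elwood at 13 (w=5) → Red
  Ivins at 14 (w=20) → Red
  Brookfield at 16 (w=2) → Red
  Denby at 17 (w=50) → Blue
  Fenton at 21 (w=40) → Blue
  Holt at 23 (w=40) → Blue
  Ashton at 30 (w=150) → Blue
Red captures 137; Blue captures 280.

137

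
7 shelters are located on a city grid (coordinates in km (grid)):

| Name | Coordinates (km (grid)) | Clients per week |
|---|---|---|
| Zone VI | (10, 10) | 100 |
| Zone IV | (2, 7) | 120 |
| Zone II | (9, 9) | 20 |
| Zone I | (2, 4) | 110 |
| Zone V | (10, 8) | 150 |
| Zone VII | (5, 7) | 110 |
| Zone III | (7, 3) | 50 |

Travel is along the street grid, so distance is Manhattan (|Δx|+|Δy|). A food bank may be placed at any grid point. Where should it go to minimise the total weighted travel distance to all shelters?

(5, 7)

Manhattan distance separates: Σwᵢ(|x−xᵢ|+|y−yᵢ|) = Σwᵢ|x−xᵢ| + Σwᵢ|y−yᵢ|, so x and y are optimised independently as 1-D weighted medians.
Total weight W = 660; half = 330.
x-coordinate, sorted with cumulative weight:
  x=2 (Zone IV, w=120) cum 120
  x=2 (Zone I, w=110) cum 230
  x=5 (Zone VII, w=110) cum 340  ← median
  x=7 (Zone III, w=50) cum 390
  x=9 (Zone II, w=20) cum 410
  x=10 (Zone VI, w=100) cum 510
  x=10 (Zone V, w=150) cum 660
⇒ x* = 5
y-coordinate, sorted with cumulative weight:
  y=3 (Zone III, w=50) cum 50
  y=4 (Zone I, w=110) cum 160
  y=7 (Zone IV, w=120) cum 280
  y=7 (Zone VII, w=110) cum 390  ← median
  y=8 (Zone V, w=150) cum 540
  y=9 (Zone II, w=20) cum 560
  y=10 (Zone VI, w=100) cum 660
⇒ y* = 7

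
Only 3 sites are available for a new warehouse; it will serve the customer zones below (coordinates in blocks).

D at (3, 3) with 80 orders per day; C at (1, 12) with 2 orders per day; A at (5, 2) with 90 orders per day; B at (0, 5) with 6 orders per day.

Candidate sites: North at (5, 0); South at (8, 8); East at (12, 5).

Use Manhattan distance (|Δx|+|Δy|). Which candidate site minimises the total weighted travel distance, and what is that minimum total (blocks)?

Total weighted distance at each candidate:
  North (5, 0): total = 672
  South (8, 8): total = 1698
  East (12, 5): total = 1888
Minimum is at North with total 672 blocks.

North, total 672 blocks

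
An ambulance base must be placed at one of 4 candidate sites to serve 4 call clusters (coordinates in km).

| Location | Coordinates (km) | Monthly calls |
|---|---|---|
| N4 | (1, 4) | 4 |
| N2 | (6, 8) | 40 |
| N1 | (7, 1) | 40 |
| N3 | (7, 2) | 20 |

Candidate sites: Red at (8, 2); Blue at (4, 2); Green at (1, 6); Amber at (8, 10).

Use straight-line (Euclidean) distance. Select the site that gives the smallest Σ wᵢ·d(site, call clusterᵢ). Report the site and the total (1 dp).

Red, total 358.7 km

Total weighted distance at each candidate:
  Red (8, 2): total = 358.7
  Blue (4, 2): total = 453.9
  Green (1, 6): total = 680.0
  Amber (8, 10): total = 673.5
Minimum is at Red with total 358.7 km.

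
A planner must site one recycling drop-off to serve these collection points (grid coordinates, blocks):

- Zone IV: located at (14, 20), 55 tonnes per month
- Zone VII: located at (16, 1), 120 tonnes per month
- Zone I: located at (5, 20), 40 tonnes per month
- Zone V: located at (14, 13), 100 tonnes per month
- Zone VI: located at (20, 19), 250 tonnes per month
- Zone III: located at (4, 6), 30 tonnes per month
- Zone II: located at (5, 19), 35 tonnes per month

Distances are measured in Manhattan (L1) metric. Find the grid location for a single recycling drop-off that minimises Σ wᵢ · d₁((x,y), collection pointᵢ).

(16, 19)

Manhattan distance separates: Σwᵢ(|x−xᵢ|+|y−yᵢ|) = Σwᵢ|x−xᵢ| + Σwᵢ|y−yᵢ|, so x and y are optimised independently as 1-D weighted medians.
Total weight W = 630; half = 315.
x-coordinate, sorted with cumulative weight:
  x=4 (Zone III, w=30) cum 30
  x=5 (Zone I, w=40) cum 70
  x=5 (Zone II, w=35) cum 105
  x=14 (Zone IV, w=55) cum 160
  x=14 (Zone V, w=100) cum 260
  x=16 (Zone VII, w=120) cum 380  ← median
  x=20 (Zone VI, w=250) cum 630
⇒ x* = 16
y-coordinate, sorted with cumulative weight:
  y=1 (Zone VII, w=120) cum 120
  y=6 (Zone III, w=30) cum 150
  y=13 (Zone V, w=100) cum 250
  y=19 (Zone VI, w=250) cum 500  ← median
  y=19 (Zone II, w=35) cum 535
  y=20 (Zone IV, w=55) cum 590
  y=20 (Zone I, w=40) cum 630
⇒ y* = 19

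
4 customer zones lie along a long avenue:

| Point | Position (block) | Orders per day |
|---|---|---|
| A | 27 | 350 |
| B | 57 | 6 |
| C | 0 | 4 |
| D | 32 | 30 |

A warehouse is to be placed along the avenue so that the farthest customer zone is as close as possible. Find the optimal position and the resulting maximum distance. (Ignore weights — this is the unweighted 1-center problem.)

location 28.5, max distance 28.5

The 1-center on a line is the midpoint of the two extreme points: leftmost at 0, rightmost at 57.
Optimal location = (0 + 57)/2 = 28.5; maximum distance = (57 − 0)/2 = 28.5.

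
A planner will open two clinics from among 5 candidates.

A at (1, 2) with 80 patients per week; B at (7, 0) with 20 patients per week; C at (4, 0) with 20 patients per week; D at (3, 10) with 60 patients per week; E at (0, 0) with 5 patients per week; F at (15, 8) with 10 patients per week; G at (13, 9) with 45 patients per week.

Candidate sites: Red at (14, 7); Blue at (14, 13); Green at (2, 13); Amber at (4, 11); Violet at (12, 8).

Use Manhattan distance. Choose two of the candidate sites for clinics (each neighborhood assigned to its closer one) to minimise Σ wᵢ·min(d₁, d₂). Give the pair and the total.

{Amber, Violet}, total 1755

Evaluate every pair (each demand assigned to the nearer of the two):
  {Amber, Violet}: total = 1755
  {Red, Amber}: total = 1810
  {Blue, Amber}: total = 1940
  {Green, Violet}: total = 1955
  {Red, Green}: total = 2010
  {Blue, Green}: total = 2220
  {Green, Amber}: total = 2290
  {Red, Violet}: total = 2810
  {Blue, Violet}: total = 2820
  {Red, Blue}: total = 3160
Best pair: {Amber, Violet} with total 1755.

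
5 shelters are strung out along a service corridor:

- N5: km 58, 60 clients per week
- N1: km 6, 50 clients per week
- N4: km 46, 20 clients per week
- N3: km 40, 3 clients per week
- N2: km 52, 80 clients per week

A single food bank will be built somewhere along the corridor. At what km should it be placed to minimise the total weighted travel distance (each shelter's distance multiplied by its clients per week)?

For a sum of weighted absolute distances on a line, the optimum is the weighted median (not the mean). Total weight W = 213; half-weight = 106.5.
Sort by position and accumulate weight:
  km 6 (N1, w=50) → cum 50
  km 40 (N3, w=3) → cum 53
  km 46 (N4, w=20) → cum 73
  km 52 (N2, w=80) → cum 153  ≥ 106.5 → median here
  km 58 (N5, w=60) → cum 213
Optimal location: km 52.

x = 52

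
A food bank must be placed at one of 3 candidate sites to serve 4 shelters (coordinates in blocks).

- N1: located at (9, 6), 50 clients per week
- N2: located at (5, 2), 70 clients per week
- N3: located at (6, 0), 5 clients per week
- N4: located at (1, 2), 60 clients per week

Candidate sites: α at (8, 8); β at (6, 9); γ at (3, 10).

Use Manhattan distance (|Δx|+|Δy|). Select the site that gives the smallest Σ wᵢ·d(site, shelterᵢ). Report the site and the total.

α, total 1610 blocks

Total weighted distance at each candidate:
  α (8, 8): total = 1610
  β (6, 9): total = 1625
  γ (3, 10): total = 1865
Minimum is at α with total 1610 blocks.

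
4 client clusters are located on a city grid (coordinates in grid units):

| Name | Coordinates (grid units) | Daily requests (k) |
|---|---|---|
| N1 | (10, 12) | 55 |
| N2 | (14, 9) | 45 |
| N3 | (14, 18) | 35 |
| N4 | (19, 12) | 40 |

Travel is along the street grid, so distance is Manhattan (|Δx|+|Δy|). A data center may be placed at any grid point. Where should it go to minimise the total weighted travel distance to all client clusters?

Manhattan distance separates: Σwᵢ(|x−xᵢ|+|y−yᵢ|) = Σwᵢ|x−xᵢ| + Σwᵢ|y−yᵢ|, so x and y are optimised independently as 1-D weighted medians.
Total weight W = 175; half = 87.5.
x-coordinate, sorted with cumulative weight:
  x=10 (N1, w=55) cum 55
  x=14 (N2, w=45) cum 100  ← median
  x=14 (N3, w=35) cum 135
  x=19 (N4, w=40) cum 175
⇒ x* = 14
y-coordinate, sorted with cumulative weight:
  y=9 (N2, w=45) cum 45
  y=12 (N1, w=55) cum 100  ← median
  y=12 (N4, w=40) cum 140
  y=18 (N3, w=35) cum 175
⇒ y* = 12

(14, 12)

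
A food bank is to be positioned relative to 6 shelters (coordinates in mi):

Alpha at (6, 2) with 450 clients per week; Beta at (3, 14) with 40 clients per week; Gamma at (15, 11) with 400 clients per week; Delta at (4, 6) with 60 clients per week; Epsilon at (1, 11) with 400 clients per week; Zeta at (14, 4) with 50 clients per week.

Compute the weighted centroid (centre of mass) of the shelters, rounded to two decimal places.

(7.26, 7.73)

The minimiser of Σwᵢ‖p−pᵢ‖² is the weighted centroid p* = (Σwᵢpᵢ)/(Σwᵢ).
Σwᵢ = 1400.
Σwᵢxᵢ = 450·6 + 40·3 + 400·15 + 60·4 + 400·1 + 50·14 = 10160.
Σwᵢyᵢ = 450·2 + 40·14 + 400·11 + 60·6 + 400·11 + 50·4 = 10820.
x* = 10160/1400 = 7.26, y* = 10820/1400 = 7.73.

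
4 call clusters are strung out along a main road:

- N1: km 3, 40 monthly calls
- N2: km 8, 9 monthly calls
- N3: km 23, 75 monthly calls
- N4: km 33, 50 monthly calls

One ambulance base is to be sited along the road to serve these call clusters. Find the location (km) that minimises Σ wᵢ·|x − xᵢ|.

x = 23

For a sum of weighted absolute distances on a line, the optimum is the weighted median (not the mean). Total weight W = 174; half-weight = 87.
Sort by position and accumulate weight:
  km 3 (N1, w=40) → cum 40
  km 8 (N2, w=9) → cum 49
  km 23 (N3, w=75) → cum 124  ≥ 87 → median here
  km 33 (N4, w=50) → cum 174
Optimal location: km 23.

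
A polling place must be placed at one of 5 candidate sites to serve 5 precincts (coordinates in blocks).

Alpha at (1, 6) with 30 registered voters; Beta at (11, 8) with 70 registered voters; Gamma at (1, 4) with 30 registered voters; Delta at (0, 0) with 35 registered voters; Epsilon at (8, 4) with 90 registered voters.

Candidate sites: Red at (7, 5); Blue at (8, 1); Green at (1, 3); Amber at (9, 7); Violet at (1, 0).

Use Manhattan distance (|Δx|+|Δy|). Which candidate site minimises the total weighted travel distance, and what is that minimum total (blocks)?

Red, total 1510 blocks

Total weighted distance at each candidate:
  Red (7, 5): total = 1510
  Blue (8, 1): total = 1945
  Green (1, 3): total = 2030
  Amber (9, 7): total = 1730
  Violet (1, 0): total = 2585
Minimum is at Red with total 1510 blocks.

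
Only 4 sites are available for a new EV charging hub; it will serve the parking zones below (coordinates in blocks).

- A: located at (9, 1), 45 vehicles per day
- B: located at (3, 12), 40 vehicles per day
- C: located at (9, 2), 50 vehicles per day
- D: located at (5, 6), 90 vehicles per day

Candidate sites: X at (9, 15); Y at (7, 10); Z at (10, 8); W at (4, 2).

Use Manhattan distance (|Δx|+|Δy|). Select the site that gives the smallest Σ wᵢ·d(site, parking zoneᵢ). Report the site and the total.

W, total 1410 blocks

Total weighted distance at each candidate:
  X (9, 15): total = 2810
  Y (7, 10): total = 1775
  Z (10, 8): total = 1780
  W (4, 2): total = 1410
Minimum is at W with total 1410 blocks.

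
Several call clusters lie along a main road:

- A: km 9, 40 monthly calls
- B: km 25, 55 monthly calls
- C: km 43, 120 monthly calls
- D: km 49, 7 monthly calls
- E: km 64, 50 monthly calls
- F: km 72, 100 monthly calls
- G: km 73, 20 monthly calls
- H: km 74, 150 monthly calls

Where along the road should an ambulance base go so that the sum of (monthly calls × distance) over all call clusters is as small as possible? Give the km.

x = 64

For a sum of weighted absolute distances on a line, the optimum is the weighted median (not the mean). Total weight W = 542; half-weight = 271.
Sort by position and accumulate weight:
  km 9 (A, w=40) → cum 40
  km 25 (B, w=55) → cum 95
  km 43 (C, w=120) → cum 215
  km 49 (D, w=7) → cum 222
  km 64 (E, w=50) → cum 272  ≥ 271 → median here
  km 72 (F, w=100) → cum 372
  km 73 (G, w=20) → cum 392
  km 74 (H, w=150) → cum 542
Optimal location: km 64.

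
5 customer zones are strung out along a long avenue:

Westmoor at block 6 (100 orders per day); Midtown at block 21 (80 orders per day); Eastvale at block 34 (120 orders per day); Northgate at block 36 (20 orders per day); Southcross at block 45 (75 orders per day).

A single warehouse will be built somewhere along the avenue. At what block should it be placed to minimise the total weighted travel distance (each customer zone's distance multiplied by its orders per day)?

x = 34

For a sum of weighted absolute distances on a line, the optimum is the weighted median (not the mean). Total weight W = 395; half-weight = 197.5.
Sort by position and accumulate weight:
  block 6 (Westmoor, w=100) → cum 100
  block 21 (Midtown, w=80) → cum 180
  block 34 (Eastvale, w=120) → cum 300  ≥ 197.5 → median here
  block 36 (Northgate, w=20) → cum 320
  block 45 (Southcross, w=75) → cum 395
Optimal location: block 34.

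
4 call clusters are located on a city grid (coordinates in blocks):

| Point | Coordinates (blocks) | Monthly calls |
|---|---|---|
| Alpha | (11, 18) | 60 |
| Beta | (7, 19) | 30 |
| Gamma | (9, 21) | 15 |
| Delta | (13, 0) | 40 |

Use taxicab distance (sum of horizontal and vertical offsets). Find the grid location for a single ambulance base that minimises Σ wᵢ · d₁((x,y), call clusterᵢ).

(11, 18)

Manhattan distance separates: Σwᵢ(|x−xᵢ|+|y−yᵢ|) = Σwᵢ|x−xᵢ| + Σwᵢ|y−yᵢ|, so x and y are optimised independently as 1-D weighted medians.
Total weight W = 145; half = 72.5.
x-coordinate, sorted with cumulative weight:
  x=7 (Beta, w=30) cum 30
  x=9 (Gamma, w=15) cum 45
  x=11 (Alpha, w=60) cum 105  ← median
  x=13 (Delta, w=40) cum 145
⇒ x* = 11
y-coordinate, sorted with cumulative weight:
  y=0 (Delta, w=40) cum 40
  y=18 (Alpha, w=60) cum 100  ← median
  y=19 (Beta, w=30) cum 130
  y=21 (Gamma, w=15) cum 145
⇒ y* = 18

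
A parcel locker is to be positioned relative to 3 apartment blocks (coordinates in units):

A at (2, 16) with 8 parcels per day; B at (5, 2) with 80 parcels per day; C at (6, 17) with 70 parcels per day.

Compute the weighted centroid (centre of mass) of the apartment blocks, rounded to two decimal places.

(5.29, 9.35)

The minimiser of Σwᵢ‖p−pᵢ‖² is the weighted centroid p* = (Σwᵢpᵢ)/(Σwᵢ).
Σwᵢ = 158.
Σwᵢxᵢ = 8·2 + 80·5 + 70·6 = 836.
Σwᵢyᵢ = 8·16 + 80·2 + 70·17 = 1478.
x* = 836/158 = 5.29, y* = 1478/158 = 9.35.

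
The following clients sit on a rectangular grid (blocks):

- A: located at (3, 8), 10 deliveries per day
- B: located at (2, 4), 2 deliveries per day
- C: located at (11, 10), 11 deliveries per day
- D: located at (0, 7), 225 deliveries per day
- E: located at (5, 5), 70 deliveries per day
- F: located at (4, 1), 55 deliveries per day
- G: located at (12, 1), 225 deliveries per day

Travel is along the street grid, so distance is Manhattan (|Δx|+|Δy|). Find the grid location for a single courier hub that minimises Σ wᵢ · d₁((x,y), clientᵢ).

Manhattan distance separates: Σwᵢ(|x−xᵢ|+|y−yᵢ|) = Σwᵢ|x−xᵢ| + Σwᵢ|y−yᵢ|, so x and y are optimised independently as 1-D weighted medians.
Total weight W = 598; half = 299.
x-coordinate, sorted with cumulative weight:
  x=0 (D, w=225) cum 225
  x=2 (B, w=2) cum 227
  x=3 (A, w=10) cum 237
  x=4 (F, w=55) cum 292
  x=5 (E, w=70) cum 362  ← median
  x=11 (C, w=11) cum 373
  x=12 (G, w=225) cum 598
⇒ x* = 5
y-coordinate, sorted with cumulative weight:
  y=1 (F, w=55) cum 55
  y=1 (G, w=225) cum 280
  y=4 (B, w=2) cum 282
  y=5 (E, w=70) cum 352  ← median
  y=7 (D, w=225) cum 577
  y=8 (A, w=10) cum 587
  y=10 (C, w=11) cum 598
⇒ y* = 5

(5, 5)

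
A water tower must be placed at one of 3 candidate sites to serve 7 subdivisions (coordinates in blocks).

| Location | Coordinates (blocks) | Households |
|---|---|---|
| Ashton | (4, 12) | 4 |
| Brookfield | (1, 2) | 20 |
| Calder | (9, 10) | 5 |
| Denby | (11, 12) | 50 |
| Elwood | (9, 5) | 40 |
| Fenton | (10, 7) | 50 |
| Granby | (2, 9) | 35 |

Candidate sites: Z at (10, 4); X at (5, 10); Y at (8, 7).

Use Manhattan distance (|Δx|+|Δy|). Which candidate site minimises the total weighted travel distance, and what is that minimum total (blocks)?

Total weighted distance at each candidate:
  Z (10, 4): total = 1446
  X (5, 10): total = 1572
  Y (8, 7): total = 1196
Minimum is at Y with total 1196 blocks.

Y, total 1196 blocks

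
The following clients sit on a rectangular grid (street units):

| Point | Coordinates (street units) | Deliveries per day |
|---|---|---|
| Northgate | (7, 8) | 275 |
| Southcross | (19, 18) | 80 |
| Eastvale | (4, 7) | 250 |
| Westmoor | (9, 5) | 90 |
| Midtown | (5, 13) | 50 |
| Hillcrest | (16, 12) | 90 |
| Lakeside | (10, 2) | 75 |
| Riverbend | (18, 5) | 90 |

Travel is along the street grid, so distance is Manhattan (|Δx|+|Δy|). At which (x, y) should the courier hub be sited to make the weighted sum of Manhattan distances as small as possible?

(7, 7)

Manhattan distance separates: Σwᵢ(|x−xᵢ|+|y−yᵢ|) = Σwᵢ|x−xᵢ| + Σwᵢ|y−yᵢ|, so x and y are optimised independently as 1-D weighted medians.
Total weight W = 1000; half = 500.
x-coordinate, sorted with cumulative weight:
  x=4 (Eastvale, w=250) cum 250
  x=5 (Midtown, w=50) cum 300
  x=7 (Northgate, w=275) cum 575  ← median
  x=9 (Westmoor, w=90) cum 665
  x=10 (Lakeside, w=75) cum 740
  x=16 (Hillcrest, w=90) cum 830
  x=18 (Riverbend, w=90) cum 920
  x=19 (Southcross, w=80) cum 1000
⇒ x* = 7
y-coordinate, sorted with cumulative weight:
  y=2 (Lakeside, w=75) cum 75
  y=5 (Westmoor, w=90) cum 165
  y=5 (Riverbend, w=90) cum 255
  y=7 (Eastvale, w=250) cum 505  ← median
  y=8 (Northgate, w=275) cum 780
  y=12 (Hillcrest, w=90) cum 870
  y=13 (Midtown, w=50) cum 920
  y=18 (Southcross, w=80) cum 1000
⇒ y* = 7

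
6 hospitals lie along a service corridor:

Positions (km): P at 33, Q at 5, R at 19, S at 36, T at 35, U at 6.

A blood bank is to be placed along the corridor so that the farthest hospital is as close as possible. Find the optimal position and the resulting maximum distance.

The 1-center on a line is the midpoint of the two extreme points: leftmost at 5, rightmost at 36.
Optimal location = (5 + 36)/2 = 20.5; maximum distance = (36 − 5)/2 = 15.5.

location 20.5, max distance 15.5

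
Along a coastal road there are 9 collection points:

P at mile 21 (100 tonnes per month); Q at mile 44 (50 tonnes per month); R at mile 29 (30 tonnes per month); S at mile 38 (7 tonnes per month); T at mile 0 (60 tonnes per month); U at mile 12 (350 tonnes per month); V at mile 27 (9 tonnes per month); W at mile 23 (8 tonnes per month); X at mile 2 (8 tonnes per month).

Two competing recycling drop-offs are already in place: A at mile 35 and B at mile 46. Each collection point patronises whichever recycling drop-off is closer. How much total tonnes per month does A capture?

The indifferent point is the midpoint (35+46)/2 = 40.5; collection points left of it (closer to A at 35) go to A, those right go to B.
  T at 0 (w=60) → A
  X at 2 (w=8) → A
  U at 12 (w=350) → A
  P at 21 (w=100) → A
  W at 23 (w=8) → A
  V at 27 (w=9) → A
  R at 29 (w=30) → A
  S at 38 (w=7) → A
  Q at 44 (w=50) → B
A captures 572; B captures 50.

572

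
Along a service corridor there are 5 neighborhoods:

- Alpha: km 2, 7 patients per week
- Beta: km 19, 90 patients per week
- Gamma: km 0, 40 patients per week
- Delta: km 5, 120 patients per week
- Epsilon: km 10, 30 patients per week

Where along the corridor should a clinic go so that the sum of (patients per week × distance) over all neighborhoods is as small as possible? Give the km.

x = 5

For a sum of weighted absolute distances on a line, the optimum is the weighted median (not the mean). Total weight W = 287; half-weight = 143.5.
Sort by position and accumulate weight:
  km 0 (Gamma, w=40) → cum 40
  km 2 (Alpha, w=7) → cum 47
  km 5 (Delta, w=120) → cum 167  ≥ 143.5 → median here
  km 10 (Epsilon, w=30) → cum 197
  km 19 (Beta, w=90) → cum 287
Optimal location: km 5.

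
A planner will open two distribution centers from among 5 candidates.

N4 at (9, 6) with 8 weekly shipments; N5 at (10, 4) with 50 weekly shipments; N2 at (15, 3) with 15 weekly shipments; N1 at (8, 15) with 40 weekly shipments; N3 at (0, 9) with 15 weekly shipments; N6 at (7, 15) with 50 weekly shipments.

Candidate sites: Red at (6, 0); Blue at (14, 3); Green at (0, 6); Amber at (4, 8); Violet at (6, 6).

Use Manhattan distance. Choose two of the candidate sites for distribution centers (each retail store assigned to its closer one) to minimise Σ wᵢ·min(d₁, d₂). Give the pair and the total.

{Blue, Amber}, total 1336

Evaluate every pair (each demand assigned to the nearer of the two):
  {Blue, Amber}: total = 1336
  {Blue, Violet}: total = 1364
  {Green, Violet}: total = 1489
  {Amber, Violet}: total = 1519
  {Red, Violet}: total = 1579
  {Red, Amber}: total = 1651
  {Green, Amber}: total = 1781
  {Blue, Green}: total = 1854
  {Red, Blue}: total = 2034
  {Red, Green}: total = 2177
Best pair: {Blue, Amber} with total 1336.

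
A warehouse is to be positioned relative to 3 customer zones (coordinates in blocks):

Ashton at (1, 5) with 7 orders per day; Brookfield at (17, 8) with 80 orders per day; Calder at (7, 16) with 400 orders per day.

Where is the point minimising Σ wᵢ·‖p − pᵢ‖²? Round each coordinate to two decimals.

(8.56, 14.53)

The minimiser of Σwᵢ‖p−pᵢ‖² is the weighted centroid p* = (Σwᵢpᵢ)/(Σwᵢ).
Σwᵢ = 487.
Σwᵢxᵢ = 7·1 + 80·17 + 400·7 = 4167.
Σwᵢyᵢ = 7·5 + 80·8 + 400·16 = 7075.
x* = 4167/487 = 8.56, y* = 7075/487 = 14.53.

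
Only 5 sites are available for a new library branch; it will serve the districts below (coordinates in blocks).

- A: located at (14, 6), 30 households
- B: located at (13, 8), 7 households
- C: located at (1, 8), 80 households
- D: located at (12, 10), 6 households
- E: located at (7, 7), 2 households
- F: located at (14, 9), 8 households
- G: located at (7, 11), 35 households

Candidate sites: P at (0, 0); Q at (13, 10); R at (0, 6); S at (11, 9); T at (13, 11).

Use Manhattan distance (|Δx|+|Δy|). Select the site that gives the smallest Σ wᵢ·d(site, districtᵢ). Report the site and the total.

Total weighted distance at each candidate:
  P (0, 0): total = 2441
  Q (13, 10): total = 1569
  R (0, 6): total = 1433
  S (11, 9): total = 1339
  T (13, 11): total = 1667
Minimum is at S with total 1339 blocks.

S, total 1339 blocks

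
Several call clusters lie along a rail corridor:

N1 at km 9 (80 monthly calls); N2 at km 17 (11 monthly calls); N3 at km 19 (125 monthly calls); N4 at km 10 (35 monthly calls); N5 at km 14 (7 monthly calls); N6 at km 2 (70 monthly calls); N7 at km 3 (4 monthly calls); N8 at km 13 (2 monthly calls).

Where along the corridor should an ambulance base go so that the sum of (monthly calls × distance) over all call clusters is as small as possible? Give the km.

For a sum of weighted absolute distances on a line, the optimum is the weighted median (not the mean). Total weight W = 334; half-weight = 167.
Sort by position and accumulate weight:
  km 2 (N6, w=70) → cum 70
  km 3 (N7, w=4) → cum 74
  km 9 (N1, w=80) → cum 154
  km 10 (N4, w=35) → cum 189  ≥ 167 → median here
  km 13 (N8, w=2) → cum 191
  km 14 (N5, w=7) → cum 198
  km 17 (N2, w=11) → cum 209
  km 19 (N3, w=125) → cum 334
Optimal location: km 10.

x = 10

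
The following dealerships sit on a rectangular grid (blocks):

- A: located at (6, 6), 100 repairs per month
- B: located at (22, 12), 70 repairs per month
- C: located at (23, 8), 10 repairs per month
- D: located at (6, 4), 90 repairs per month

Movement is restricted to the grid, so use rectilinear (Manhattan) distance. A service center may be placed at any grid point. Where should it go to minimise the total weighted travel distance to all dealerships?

(6, 6)

Manhattan distance separates: Σwᵢ(|x−xᵢ|+|y−yᵢ|) = Σwᵢ|x−xᵢ| + Σwᵢ|y−yᵢ|, so x and y are optimised independently as 1-D weighted medians.
Total weight W = 270; half = 135.
x-coordinate, sorted with cumulative weight:
  x=6 (A, w=100) cum 100
  x=6 (D, w=90) cum 190  ← median
  x=22 (B, w=70) cum 260
  x=23 (C, w=10) cum 270
⇒ x* = 6
y-coordinate, sorted with cumulative weight:
  y=4 (D, w=90) cum 90
  y=6 (A, w=100) cum 190  ← median
  y=8 (C, w=10) cum 200
  y=12 (B, w=70) cum 270
⇒ y* = 6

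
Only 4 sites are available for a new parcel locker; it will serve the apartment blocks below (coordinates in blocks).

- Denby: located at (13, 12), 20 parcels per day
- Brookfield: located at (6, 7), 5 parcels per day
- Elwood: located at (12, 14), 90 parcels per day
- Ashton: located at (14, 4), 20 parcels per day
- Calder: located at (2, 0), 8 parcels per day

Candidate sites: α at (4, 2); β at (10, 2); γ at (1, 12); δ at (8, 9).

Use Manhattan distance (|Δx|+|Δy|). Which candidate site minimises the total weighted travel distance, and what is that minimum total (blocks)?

δ, total 1330 blocks

Total weighted distance at each candidate:
  α (4, 2): total = 2487
  β (10, 2): total = 1765
  γ (1, 12): total = 1984
  δ (8, 9): total = 1330
Minimum is at δ with total 1330 blocks.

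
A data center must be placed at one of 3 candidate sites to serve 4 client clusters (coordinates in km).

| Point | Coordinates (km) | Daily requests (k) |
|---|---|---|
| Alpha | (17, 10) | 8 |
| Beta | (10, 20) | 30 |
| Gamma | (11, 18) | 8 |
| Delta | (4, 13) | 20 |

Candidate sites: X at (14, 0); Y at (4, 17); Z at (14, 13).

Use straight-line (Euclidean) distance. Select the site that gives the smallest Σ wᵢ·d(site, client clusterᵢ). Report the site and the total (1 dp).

Y, total 455.9 km

Total weighted distance at each candidate:
  X (14, 0): total = 1169.4
  Y (4, 17): total = 455.9
  Z (14, 13): total = 522.5
Minimum is at Y with total 455.9 km.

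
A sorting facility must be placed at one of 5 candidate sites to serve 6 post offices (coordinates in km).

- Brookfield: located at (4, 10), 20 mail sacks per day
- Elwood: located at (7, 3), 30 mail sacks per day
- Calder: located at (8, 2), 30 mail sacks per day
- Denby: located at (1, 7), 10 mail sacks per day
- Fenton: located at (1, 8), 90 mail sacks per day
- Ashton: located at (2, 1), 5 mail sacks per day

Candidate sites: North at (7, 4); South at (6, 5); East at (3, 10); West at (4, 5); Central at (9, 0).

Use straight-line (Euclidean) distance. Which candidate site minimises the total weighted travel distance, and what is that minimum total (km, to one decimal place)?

West, total 798.4 km

Total weighted distance at each candidate:
  North (7, 4): total = 976.5
  South (6, 5): total = 889.9
  East (3, 10): total = 880.8
  West (4, 5): total = 798.4
  Central (9, 0): total = 1558.7
Minimum is at West with total 798.4 km.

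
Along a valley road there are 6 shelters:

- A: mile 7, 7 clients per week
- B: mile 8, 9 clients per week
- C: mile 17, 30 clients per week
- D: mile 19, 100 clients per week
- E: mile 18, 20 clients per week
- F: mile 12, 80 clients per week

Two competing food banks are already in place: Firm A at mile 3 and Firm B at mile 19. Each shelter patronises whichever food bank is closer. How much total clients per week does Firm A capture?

16

The indifferent point is the midpoint (3+19)/2 = 11; shelters left of it (closer to Firm A at 3) go to Firm A, those right go to Firm B.
  A at 7 (w=7) → Firm A
  B at 8 (w=9) → Firm A
  F at 12 (w=80) → Firm B
  C at 17 (w=30) → Firm B
  E at 18 (w=20) → Firm B
  D at 19 (w=100) → Firm B
Firm A captures 16; Firm B captures 230.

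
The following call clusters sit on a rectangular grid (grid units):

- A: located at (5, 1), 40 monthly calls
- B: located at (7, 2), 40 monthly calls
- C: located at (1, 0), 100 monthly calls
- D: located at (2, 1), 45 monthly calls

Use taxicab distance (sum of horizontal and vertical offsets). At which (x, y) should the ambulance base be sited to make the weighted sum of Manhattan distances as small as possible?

(2, 1)

Manhattan distance separates: Σwᵢ(|x−xᵢ|+|y−yᵢ|) = Σwᵢ|x−xᵢ| + Σwᵢ|y−yᵢ|, so x and y are optimised independently as 1-D weighted medians.
Total weight W = 225; half = 112.5.
x-coordinate, sorted with cumulative weight:
  x=1 (C, w=100) cum 100
  x=2 (D, w=45) cum 145  ← median
  x=5 (A, w=40) cum 185
  x=7 (B, w=40) cum 225
⇒ x* = 2
y-coordinate, sorted with cumulative weight:
  y=0 (C, w=100) cum 100
  y=1 (A, w=40) cum 140  ← median
  y=1 (D, w=45) cum 185
  y=2 (B, w=40) cum 225
⇒ y* = 1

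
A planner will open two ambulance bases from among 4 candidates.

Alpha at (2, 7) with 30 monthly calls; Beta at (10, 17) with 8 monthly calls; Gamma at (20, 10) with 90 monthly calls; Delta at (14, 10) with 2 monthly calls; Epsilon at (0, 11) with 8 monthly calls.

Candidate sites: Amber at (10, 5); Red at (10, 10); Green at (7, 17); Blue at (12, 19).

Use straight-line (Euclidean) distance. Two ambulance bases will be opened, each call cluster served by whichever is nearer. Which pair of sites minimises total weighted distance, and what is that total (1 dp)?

Evaluate every pair (each demand assigned to the nearer of the two):
  {Red, Green}: total = 1262.1
  {Red, Blue}: total = 1267.3
  {Amber, Red}: total = 1291.8
  {Amber, Green}: total = 1364.2
  {Amber, Blue}: total = 1382.3
  {Green, Blue}: total = 1534.0
Best pair: {Red, Green} with total 1262.1.

{Red, Green}, total 1262.1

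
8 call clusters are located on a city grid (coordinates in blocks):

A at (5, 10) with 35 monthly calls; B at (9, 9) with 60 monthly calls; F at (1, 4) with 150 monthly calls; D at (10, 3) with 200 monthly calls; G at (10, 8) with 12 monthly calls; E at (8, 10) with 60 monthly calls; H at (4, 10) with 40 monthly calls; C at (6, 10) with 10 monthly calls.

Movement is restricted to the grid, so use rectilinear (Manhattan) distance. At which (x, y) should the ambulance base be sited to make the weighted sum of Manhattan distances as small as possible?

(8, 4)

Manhattan distance separates: Σwᵢ(|x−xᵢ|+|y−yᵢ|) = Σwᵢ|x−xᵢ| + Σwᵢ|y−yᵢ|, so x and y are optimised independently as 1-D weighted medians.
Total weight W = 567; half = 283.5.
x-coordinate, sorted with cumulative weight:
  x=1 (F, w=150) cum 150
  x=4 (H, w=40) cum 190
  x=5 (A, w=35) cum 225
  x=6 (C, w=10) cum 235
  x=8 (E, w=60) cum 295  ← median
  x=9 (B, w=60) cum 355
  x=10 (D, w=200) cum 555
  x=10 (G, w=12) cum 567
⇒ x* = 8
y-coordinate, sorted with cumulative weight:
  y=3 (D, w=200) cum 200
  y=4 (F, w=150) cum 350  ← median
  y=8 (G, w=12) cum 362
  y=9 (B, w=60) cum 422
  y=10 (A, w=35) cum 457
  y=10 (E, w=60) cum 517
  y=10 (H, w=40) cum 557
  y=10 (C, w=10) cum 567
⇒ y* = 4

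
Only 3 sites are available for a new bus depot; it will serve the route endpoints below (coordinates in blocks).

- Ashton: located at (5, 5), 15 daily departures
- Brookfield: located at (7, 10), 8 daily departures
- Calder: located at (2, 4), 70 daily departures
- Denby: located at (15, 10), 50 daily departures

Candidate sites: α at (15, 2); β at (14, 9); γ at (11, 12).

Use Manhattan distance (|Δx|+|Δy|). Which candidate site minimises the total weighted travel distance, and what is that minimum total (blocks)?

Total weighted distance at each candidate:
  α (15, 2): total = 1773
  β (14, 9): total = 1549
  γ (11, 12): total = 1733
Minimum is at β with total 1549 blocks.

β, total 1549 blocks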